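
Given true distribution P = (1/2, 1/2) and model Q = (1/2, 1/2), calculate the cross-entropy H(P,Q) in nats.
0.6931 nats

Cross-entropy: H(P,Q) = -Σ p(x) log q(x)

Alternatively: H(P,Q) = H(P) + D_KL(P||Q)
H(P) = 0.6931 nats
D_KL(P||Q) = 0.0000 nats

H(P,Q) = 0.6931 + 0.0000 = 0.6931 nats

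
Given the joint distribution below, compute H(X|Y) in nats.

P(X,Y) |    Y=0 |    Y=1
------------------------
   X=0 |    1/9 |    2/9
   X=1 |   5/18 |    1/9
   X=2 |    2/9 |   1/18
1.0049 nats

Using the chain rule: H(X|Y) = H(X,Y) - H(Y)

First, compute H(X,Y) = 1.6731 nats

Marginal P(Y) = (11/18, 7/18)
H(Y) = 0.6682 nats

H(X|Y) = H(X,Y) - H(Y) = 1.6731 - 0.6682 = 1.0049 nats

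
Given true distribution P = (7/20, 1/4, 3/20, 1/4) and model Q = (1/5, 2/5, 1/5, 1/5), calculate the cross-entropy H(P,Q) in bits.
2.0719 bits

Cross-entropy: H(P,Q) = -Σ p(x) log q(x)

Alternatively: H(P,Q) = H(P) + D_KL(P||Q)
H(P) = 1.9406 bits
D_KL(P||Q) = 0.1313 bits

H(P,Q) = 1.9406 + 0.1313 = 2.0719 bits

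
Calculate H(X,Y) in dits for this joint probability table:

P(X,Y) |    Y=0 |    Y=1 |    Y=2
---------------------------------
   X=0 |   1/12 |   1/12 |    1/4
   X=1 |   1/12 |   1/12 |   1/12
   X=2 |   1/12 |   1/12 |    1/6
0.9097 dits

Joint entropy is H(X,Y) = -Σ_{x,y} p(x,y) log p(x,y).

Summing over all non-zero entries:
H(X,Y) = -[1/12·log_10(1/12) + 1/12·log_10(1/12) + 1/4·log_10(1/4) + 1/12·log_10(1/12) + 1/12·log_10(1/12) + 1/12·log_10(1/12) + 1/12·log_10(1/12) + 1/12·log_10(1/12) + 1/6·log_10(1/6)]
H(X,Y) = 0.9097 dits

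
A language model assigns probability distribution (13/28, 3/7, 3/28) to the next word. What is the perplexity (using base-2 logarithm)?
2.6082

Perplexity is 2^H (or exp(H) for natural log).

First, H = -Σ p log p = 1.3831 bits
Perplexity = 2^1.3831 = 2.6082

Interpretation: The model's uncertainty is equivalent to choosing uniformly among 2.6 options.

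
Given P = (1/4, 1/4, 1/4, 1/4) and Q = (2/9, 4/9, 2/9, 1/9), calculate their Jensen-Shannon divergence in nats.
0.0283 nats

Jensen-Shannon divergence is:
JSD(P||Q) = 0.5 × D_KL(P||M) + 0.5 × D_KL(Q||M)
where M = 0.5 × (P + Q) is the mixture distribution.

M = 0.5 × (1/4, 1/4, 1/4, 1/4) + 0.5 × (2/9, 4/9, 2/9, 1/9) = (0.236111, 0.347222, 0.236111, 0.180556)

D_KL(P||M) = 0.0278 nats
D_KL(Q||M) = 0.0288 nats

JSD(P||Q) = 0.5 × 0.0278 + 0.5 × 0.0288 = 0.0283 nats

Unlike KL divergence, JSD is symmetric and bounded: 0 ≤ JSD ≤ log(2).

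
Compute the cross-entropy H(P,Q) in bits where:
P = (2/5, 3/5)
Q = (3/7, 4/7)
0.9734 bits

Cross-entropy: H(P,Q) = -Σ p(x) log q(x)

Alternatively: H(P,Q) = H(P) + D_KL(P||Q)
H(P) = 0.9710 bits
D_KL(P||Q) = 0.0024 bits

H(P,Q) = 0.9710 + 0.0024 = 0.9734 bits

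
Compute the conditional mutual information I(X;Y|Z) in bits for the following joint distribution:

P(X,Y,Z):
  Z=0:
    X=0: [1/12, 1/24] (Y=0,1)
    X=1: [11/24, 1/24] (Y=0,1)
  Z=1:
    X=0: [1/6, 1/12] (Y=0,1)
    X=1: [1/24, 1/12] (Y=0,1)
0.0597 bits

Conditional mutual information: I(X;Y|Z) = H(X|Z) + H(Y|Z) - H(X,Y|Z)

H(Z) = 0.9544
H(X,Z) = 1.7500 → H(X|Z) = 0.7956
H(Y,Z) = 1.6802 → H(Y|Z) = 0.7257
H(X,Y,Z) = 2.4161 → H(X,Y|Z) = 1.4616

I(X;Y|Z) = 0.7956 + 0.7257 - 1.4616 = 0.0597 bits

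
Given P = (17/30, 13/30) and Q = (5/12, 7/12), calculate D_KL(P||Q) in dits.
0.0197 dits

KL divergence: D_KL(P||Q) = Σ p(x) log(p(x)/q(x))

Computing term by term:
  x=0: 17/30 × log_10[(17/30)/(5/12)] = 17/30 × 0.1335 = 0.0757
  x=1: 13/30 × log_10[(13/30)/(7/12)] = 13/30 × -0.1291 = -0.0559

D_KL(P||Q) = 0.0197 dits

Note: KL divergence is always non-negative and equals 0 iff P = Q.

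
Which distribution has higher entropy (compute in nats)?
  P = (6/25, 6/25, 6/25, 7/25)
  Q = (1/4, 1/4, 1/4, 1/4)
Q

Computing entropies in nats:
H(P) = 1.3840
H(Q) = 1.3863

Distribution Q has higher entropy.

Intuition: The distribution closer to uniform (more spread out) has higher entropy.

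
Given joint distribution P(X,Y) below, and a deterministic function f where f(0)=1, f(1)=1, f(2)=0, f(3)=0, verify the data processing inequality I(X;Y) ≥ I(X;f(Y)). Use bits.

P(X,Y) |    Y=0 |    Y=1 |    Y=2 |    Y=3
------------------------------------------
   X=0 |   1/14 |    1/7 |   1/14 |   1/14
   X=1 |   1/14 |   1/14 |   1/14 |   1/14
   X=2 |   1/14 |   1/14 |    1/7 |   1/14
I(X;Y) = 0.0410, I(X;f(Y)) = 0.0207, inequality holds: 0.0410 ≥ 0.0207

Data Processing Inequality: For any Markov chain X → Y → Z, we have I(X;Y) ≥ I(X;Z).

Here Z = f(Y) is a deterministic function of Y, forming X → Y → Z.

Original I(X;Y) = 0.0410 bits

After applying f:
P(X,Z) where Z=f(Y):
- P(X,Z=0) = P(X,Y=2) + P(X,Y=3)
- P(X,Z=1) = P(X,Y=0) + P(X,Y=1)

I(X;Z) = I(X;f(Y)) = 0.0207 bits

Verification: 0.0410 ≥ 0.0207 ✓

Information cannot be created by processing; the function f can only lose information about X.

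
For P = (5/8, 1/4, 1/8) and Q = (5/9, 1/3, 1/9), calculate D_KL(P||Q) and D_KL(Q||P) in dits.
D_KL(P||Q) = 0.0071, D_KL(Q||P) = 0.0075

KL divergence is not symmetric: D_KL(P||Q) ≠ D_KL(Q||P) in general.

D_KL(P||Q) = 0.0071 dits
D_KL(Q||P) = 0.0075 dits

No, they are not equal!

This asymmetry is why KL divergence is not a true distance metric.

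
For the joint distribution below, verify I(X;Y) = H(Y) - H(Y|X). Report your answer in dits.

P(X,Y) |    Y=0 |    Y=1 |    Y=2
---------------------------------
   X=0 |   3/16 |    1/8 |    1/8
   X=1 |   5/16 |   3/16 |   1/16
I(X;Y) = 0.0108 dits

Mutual information has multiple equivalent forms:
- I(X;Y) = H(X) - H(X|Y)
- I(X;Y) = H(Y) - H(Y|X)
- I(X;Y) = H(X) + H(Y) - H(X,Y)

Computing all quantities:
H(X) = 0.2976, H(Y) = 0.4447, H(X,Y) = 0.7315
H(X|Y) = 0.2868, H(Y|X) = 0.4339

Verification:
H(X) - H(X|Y) = 0.2976 - 0.2868 = 0.0108
H(Y) - H(Y|X) = 0.4447 - 0.4339 = 0.0108
H(X) + H(Y) - H(X,Y) = 0.2976 + 0.4447 - 0.7315 = 0.0108

All forms give I(X;Y) = 0.0108 dits. ✓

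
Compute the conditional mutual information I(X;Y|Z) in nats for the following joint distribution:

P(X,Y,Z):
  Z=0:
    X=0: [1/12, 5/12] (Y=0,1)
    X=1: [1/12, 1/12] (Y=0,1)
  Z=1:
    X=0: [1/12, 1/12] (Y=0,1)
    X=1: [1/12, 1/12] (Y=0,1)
0.0341 nats

Conditional mutual information: I(X;Y|Z) = H(X|Z) + H(Y|Z) - H(X,Y|Z)

H(Z) = 0.6365
H(X,Z) = 1.2425 → H(X|Z) = 0.6059
H(Y,Z) = 1.2425 → H(Y|Z) = 0.6059
H(X,Y,Z) = 1.8143 → H(X,Y|Z) = 1.1778

I(X;Y|Z) = 0.6059 + 0.6059 - 1.1778 = 0.0341 nats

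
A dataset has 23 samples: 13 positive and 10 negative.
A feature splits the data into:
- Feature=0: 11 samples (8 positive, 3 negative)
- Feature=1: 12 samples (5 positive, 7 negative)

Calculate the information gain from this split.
0.0722 bits

Information Gain = H(Y) - H(Y|Feature)

Before split:
P(positive) = 13/23 = 0.5652
H(Y) = 0.9877 bits

After split:
Feature=0: H = 0.8454 bits (weight = 11/23)
Feature=1: H = 0.9799 bits (weight = 12/23)
H(Y|Feature) = (11/23)×0.8454 + (12/23)×0.9799 = 0.9155 bits

Information Gain = 0.9877 - 0.9155 = 0.0722 bits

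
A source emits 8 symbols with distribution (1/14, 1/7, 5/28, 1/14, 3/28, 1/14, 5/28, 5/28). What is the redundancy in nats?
0.0737 nats

Redundancy measures how far a source is from maximum entropy:
R = H_max - H(X)

Maximum entropy for 8 symbols: H_max = log_e(8) = 2.0794 nats
Actual entropy: H(X) = 2.0057 nats
Redundancy: R = 2.0794 - 2.0057 = 0.0737 nats

This redundancy represents potential for compression: the source could be compressed by 0.0737 nats per symbol.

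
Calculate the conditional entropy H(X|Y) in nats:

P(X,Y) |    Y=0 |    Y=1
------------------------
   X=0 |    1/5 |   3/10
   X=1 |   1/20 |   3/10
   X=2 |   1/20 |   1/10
0.9632 nats

Using the chain rule: H(X|Y) = H(X,Y) - H(Y)

First, compute H(X,Y) = 1.5741 nats

Marginal P(Y) = (3/10, 7/10)
H(Y) = 0.6109 nats

H(X|Y) = H(X,Y) - H(Y) = 1.5741 - 0.6109 = 0.9632 nats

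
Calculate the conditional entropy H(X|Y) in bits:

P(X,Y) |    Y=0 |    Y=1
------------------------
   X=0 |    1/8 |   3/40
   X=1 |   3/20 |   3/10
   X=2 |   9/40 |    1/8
1.4461 bits

Using the chain rule: H(X|Y) = H(X,Y) - H(Y)

First, compute H(X,Y) = 2.4461 bits

Marginal P(Y) = (1/2, 1/2)
H(Y) = 1.0000 bits

H(X|Y) = H(X,Y) - H(Y) = 2.4461 - 1.0000 = 1.4461 bits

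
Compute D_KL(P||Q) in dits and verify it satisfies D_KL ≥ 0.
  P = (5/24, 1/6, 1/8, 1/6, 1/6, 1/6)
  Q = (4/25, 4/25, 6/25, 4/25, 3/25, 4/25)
0.0211 dits

KL divergence satisfies the Gibbs inequality: D_KL(P||Q) ≥ 0 for all distributions P, Q.

D_KL(P||Q) = Σ p(x) log(p(x)/q(x))
Term by term:
  x=0: 5/24 × log_10[(5/24)/(4/25)] = 0.0239
  x=1: 1/6 × log_10[(1/6)/(4/25)] = 0.0030
  x=2: 1/8 × log_10[(1/8)/(6/25)] = -0.0354
  x=3: 1/6 × log_10[(1/6)/(4/25)] = 0.0030
  x=4: 1/6 × log_10[(1/6)/(3/25)] = 0.0238
  x=5: 1/6 × log_10[(1/6)/(4/25)] = 0.0030
D_KL(P||Q) = 0.0211 dits

D_KL(P||Q) = 0.0211 ≥ 0 ✓

This non-negativity is a fundamental property: relative entropy cannot be negative because it measures how different Q is from P.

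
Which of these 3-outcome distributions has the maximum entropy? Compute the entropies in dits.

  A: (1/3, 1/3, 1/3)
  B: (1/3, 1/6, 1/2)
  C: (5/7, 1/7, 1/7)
A

For a discrete distribution over n outcomes, entropy is maximized by the uniform distribution.

Computing entropies:
H(A) = 0.4771 dits
H(B) = 0.4392 dits
H(C) = 0.3458 dits

The uniform distribution (where all probabilities equal 1/3) achieves the maximum entropy of log_10(3) = 0.4771 dits.

Distribution A has the highest entropy.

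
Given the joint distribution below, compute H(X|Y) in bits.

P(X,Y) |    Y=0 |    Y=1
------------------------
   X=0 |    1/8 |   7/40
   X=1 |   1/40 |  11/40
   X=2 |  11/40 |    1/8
1.3638 bits

Using the chain rule: H(X|Y) = H(X,Y) - H(Y)

First, compute H(X,Y) = 2.3475 bits

Marginal P(Y) = (17/40, 23/40)
H(Y) = 0.9837 bits

H(X|Y) = H(X,Y) - H(Y) = 2.3475 - 0.9837 = 1.3638 bits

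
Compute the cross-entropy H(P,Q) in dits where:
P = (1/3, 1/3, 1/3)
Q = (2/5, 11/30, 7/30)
0.4886 dits

Cross-entropy: H(P,Q) = -Σ p(x) log q(x)

Alternatively: H(P,Q) = H(P) + D_KL(P||Q)
H(P) = 0.4771 dits
D_KL(P||Q) = 0.0114 dits

H(P,Q) = 0.4771 + 0.0114 = 0.4886 dits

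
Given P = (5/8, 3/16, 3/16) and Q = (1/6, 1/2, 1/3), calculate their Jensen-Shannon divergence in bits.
0.1700 bits

Jensen-Shannon divergence is:
JSD(P||Q) = 0.5 × D_KL(P||M) + 0.5 × D_KL(Q||M)
where M = 0.5 × (P + Q) is the mixture distribution.

M = 0.5 × (5/8, 3/16, 3/16) + 0.5 × (1/6, 1/2, 1/3) = (0.395833, 11/32, 0.260417)

D_KL(P||M) = 0.1590 bits
D_KL(Q||M) = 0.1810 bits

JSD(P||Q) = 0.5 × 0.1590 + 0.5 × 0.1810 = 0.1700 bits

Unlike KL divergence, JSD is symmetric and bounded: 0 ≤ JSD ≤ log(2).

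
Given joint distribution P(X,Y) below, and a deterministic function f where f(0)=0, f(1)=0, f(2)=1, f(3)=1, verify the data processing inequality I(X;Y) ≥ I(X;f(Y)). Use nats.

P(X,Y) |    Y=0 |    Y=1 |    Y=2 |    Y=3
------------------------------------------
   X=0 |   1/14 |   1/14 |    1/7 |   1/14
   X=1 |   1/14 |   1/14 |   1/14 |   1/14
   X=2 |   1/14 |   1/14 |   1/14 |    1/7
I(X;Y) = 0.0284, I(X;f(Y)) = 0.0041, inequality holds: 0.0284 ≥ 0.0041

Data Processing Inequality: For any Markov chain X → Y → Z, we have I(X;Y) ≥ I(X;Z).

Here Z = f(Y) is a deterministic function of Y, forming X → Y → Z.

Original I(X;Y) = 0.0284 nats

After applying f:
P(X,Z) where Z=f(Y):
- P(X,Z=0) = P(X,Y=0) + P(X,Y=1)
- P(X,Z=1) = P(X,Y=2) + P(X,Y=3)

I(X;Z) = I(X;f(Y)) = 0.0041 nats

Verification: 0.0284 ≥ 0.0041 ✓

Information cannot be created by processing; the function f can only lose information about X.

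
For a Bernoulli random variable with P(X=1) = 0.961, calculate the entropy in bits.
0.2377 bits

The binary entropy function is:
H(p) = -p log(p) - (1-p) log(1-p)

H(0.961) = -0.961 × log_2(0.961) - 0.039 × log_2(0.039)
H(0.961) = 0.2377 bits

Note: Binary entropy is maximized at p=0.5 (H=1 bit) and minimized at p=0 or p=1 (H=0).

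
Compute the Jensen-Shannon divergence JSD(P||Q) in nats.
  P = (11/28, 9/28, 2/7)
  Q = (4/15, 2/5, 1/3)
0.0091 nats

Jensen-Shannon divergence is:
JSD(P||Q) = 0.5 × D_KL(P||M) + 0.5 × D_KL(Q||M)
where M = 0.5 × (P + Q) is the mixture distribution.

M = 0.5 × (11/28, 9/28, 2/7) + 0.5 × (4/15, 2/5, 1/3) = (0.329762, 0.360714, 0.309524)

D_KL(P||M) = 0.0088 nats
D_KL(Q||M) = 0.0094 nats

JSD(P||Q) = 0.5 × 0.0088 + 0.5 × 0.0094 = 0.0091 nats

Unlike KL divergence, JSD is symmetric and bounded: 0 ≤ JSD ≤ log(2).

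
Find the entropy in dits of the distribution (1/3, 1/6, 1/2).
0.4392 dits

Shannon entropy is H(X) = -Σ p(x) log p(x).

For P = (1/3, 1/6, 1/2):
H = -1/3 × log_10(1/3) -1/6 × log_10(1/6) -1/2 × log_10(1/2)
H = 0.4392 dits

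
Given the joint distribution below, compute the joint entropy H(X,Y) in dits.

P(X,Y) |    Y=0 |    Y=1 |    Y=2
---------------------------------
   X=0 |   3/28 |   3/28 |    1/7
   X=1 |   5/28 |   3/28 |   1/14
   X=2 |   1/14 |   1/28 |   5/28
0.9152 dits

Joint entropy is H(X,Y) = -Σ_{x,y} p(x,y) log p(x,y).

Summing over all non-zero entries:
H(X,Y) = -[3/28·log_10(3/28) + 3/28·log_10(3/28) + 1/7·log_10(1/7) + 5/28·log_10(5/28) + 3/28·log_10(3/28) + 1/14·log_10(1/14) + 1/14·log_10(1/14) + 1/28·log_10(1/28) + 5/28·log_10(5/28)]
H(X,Y) = 0.9152 dits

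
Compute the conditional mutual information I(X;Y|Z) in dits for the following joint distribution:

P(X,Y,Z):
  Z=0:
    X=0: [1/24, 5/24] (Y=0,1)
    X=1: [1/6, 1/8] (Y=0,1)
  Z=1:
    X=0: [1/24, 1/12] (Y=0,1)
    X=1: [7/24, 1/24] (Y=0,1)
0.0489 dits

Conditional mutual information: I(X;Y|Z) = H(X|Z) + H(Y|Z) - H(X,Y|Z)

H(Z) = 0.2995
H(X,Z) = 0.5785 → H(X|Z) = 0.2790
H(Y,Z) = 0.5729 → H(Y|Z) = 0.2734
H(X,Y,Z) = 0.8030 → H(X,Y|Z) = 0.5035

I(X;Y|Z) = 0.2790 + 0.2734 - 0.5035 = 0.0489 dits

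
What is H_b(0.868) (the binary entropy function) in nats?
0.3902 nats

The binary entropy function is:
H(p) = -p log(p) - (1-p) log(1-p)

H(0.868) = -0.868 × log_e(0.868) - 0.132 × log_e(0.132)
H(0.868) = 0.3902 nats

Note: Binary entropy is maximized at p=0.5 (H=1 bit) and minimized at p=0 or p=1 (H=0).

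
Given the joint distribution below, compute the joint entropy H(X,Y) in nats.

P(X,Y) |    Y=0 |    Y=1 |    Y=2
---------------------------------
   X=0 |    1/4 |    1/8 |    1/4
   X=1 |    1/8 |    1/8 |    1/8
1.7329 nats

Joint entropy is H(X,Y) = -Σ_{x,y} p(x,y) log p(x,y).

Summing over all non-zero entries:
H(X,Y) = -[1/4·log_e(1/4) + 1/8·log_e(1/8) + 1/4·log_e(1/4) + 1/8·log_e(1/8) + 1/8·log_e(1/8) + 1/8·log_e(1/8)]
H(X,Y) = 1.7329 nats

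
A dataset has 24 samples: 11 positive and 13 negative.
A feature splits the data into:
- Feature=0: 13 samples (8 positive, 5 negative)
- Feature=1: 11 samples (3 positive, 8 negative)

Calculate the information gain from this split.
0.0869 bits

Information Gain = H(Y) - H(Y|Feature)

Before split:
P(positive) = 11/24 = 0.4583
H(Y) = 0.9950 bits

After split:
Feature=0: H = 0.9612 bits (weight = 13/24)
Feature=1: H = 0.8454 bits (weight = 11/24)
H(Y|Feature) = (13/24)×0.9612 + (11/24)×0.8454 = 0.9081 bits

Information Gain = 0.9950 - 0.9081 = 0.0869 bits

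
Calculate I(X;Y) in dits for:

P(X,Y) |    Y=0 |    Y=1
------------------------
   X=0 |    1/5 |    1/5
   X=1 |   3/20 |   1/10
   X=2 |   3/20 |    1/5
0.0037 dits

Mutual information: I(X;Y) = H(X) + H(Y) - H(X,Y)

Marginals:
P(X) = (2/5, 1/4, 7/20), H(X) = 0.4693 dits
P(Y) = (1/2, 1/2), H(Y) = 0.3010 dits

Joint entropy: H(X,Y) = 0.7666 dits

I(X;Y) = 0.4693 + 0.3010 - 0.7666 = 0.0037 dits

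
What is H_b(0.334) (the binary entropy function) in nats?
0.6370 nats

The binary entropy function is:
H(p) = -p log(p) - (1-p) log(1-p)

H(0.334) = -0.334 × log_e(0.334) - 0.666 × log_e(0.666)
H(0.334) = 0.6370 nats

Note: Binary entropy is maximized at p=0.5 (H=1 bit) and minimized at p=0 or p=1 (H=0).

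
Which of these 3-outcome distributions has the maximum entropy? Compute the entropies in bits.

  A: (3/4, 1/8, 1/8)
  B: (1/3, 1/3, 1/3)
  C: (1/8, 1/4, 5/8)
B

For a discrete distribution over n outcomes, entropy is maximized by the uniform distribution.

Computing entropies:
H(A) = 1.0613 bits
H(B) = 1.5850 bits
H(C) = 1.2988 bits

The uniform distribution (where all probabilities equal 1/3) achieves the maximum entropy of log_2(3) = 1.5850 bits.

Distribution B has the highest entropy.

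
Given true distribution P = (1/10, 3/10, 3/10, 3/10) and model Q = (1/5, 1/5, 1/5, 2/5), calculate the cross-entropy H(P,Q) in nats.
1.4015 nats

Cross-entropy: H(P,Q) = -Σ p(x) log q(x)

Alternatively: H(P,Q) = H(P) + D_KL(P||Q)
H(P) = 1.3138 nats
D_KL(P||Q) = 0.0877 nats

H(P,Q) = 1.3138 + 0.0877 = 1.4015 nats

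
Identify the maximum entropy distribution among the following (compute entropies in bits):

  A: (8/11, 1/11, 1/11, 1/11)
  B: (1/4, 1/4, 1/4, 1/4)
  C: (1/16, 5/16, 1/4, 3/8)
B

For a discrete distribution over n outcomes, entropy is maximized by the uniform distribution.

Computing entropies:
H(A) = 1.2776 bits
H(B) = 2.0000 bits
H(C) = 1.8050 bits

The uniform distribution (where all probabilities equal 1/4) achieves the maximum entropy of log_2(4) = 2.0000 bits.

Distribution B has the highest entropy.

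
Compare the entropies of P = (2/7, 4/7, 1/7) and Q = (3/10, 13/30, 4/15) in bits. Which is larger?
Q

Computing entropies in bits:
H(P) = 1.3788
H(Q) = 1.5524

Distribution Q has higher entropy.

Intuition: The distribution closer to uniform (more spread out) has higher entropy.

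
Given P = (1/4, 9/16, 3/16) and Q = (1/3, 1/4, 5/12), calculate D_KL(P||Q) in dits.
0.1018 dits

KL divergence: D_KL(P||Q) = Σ p(x) log(p(x)/q(x))

Computing term by term:
  x=0: 1/4 × log_10[(1/4)/(1/3)] = 1/4 × -0.1249 = -0.0312
  x=1: 9/16 × log_10[(9/16)/(1/4)] = 9/16 × 0.3522 = 0.1981
  x=2: 3/16 × log_10[(3/16)/(5/12)] = 3/16 × -0.3468 = -0.0650

D_KL(P||Q) = 0.1018 dits

Note: KL divergence is always non-negative and equals 0 iff P = Q.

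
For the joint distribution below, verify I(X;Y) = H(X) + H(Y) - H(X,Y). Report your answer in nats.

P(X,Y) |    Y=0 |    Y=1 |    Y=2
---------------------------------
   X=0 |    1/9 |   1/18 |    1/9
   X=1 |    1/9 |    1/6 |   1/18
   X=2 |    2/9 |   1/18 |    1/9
I(X;Y) = 0.0702 nats

Mutual information has multiple equivalent forms:
- I(X;Y) = H(X) - H(X|Y)
- I(X;Y) = H(Y) - H(Y|X)
- I(X;Y) = H(X) + H(Y) - H(X,Y)

Computing all quantities:
H(X) = 1.0893, H(Y) = 1.0720, H(X,Y) = 2.0911
H(X|Y) = 1.0191, H(Y|X) = 1.0018

Verification:
H(X) - H(X|Y) = 1.0893 - 1.0191 = 0.0702
H(Y) - H(Y|X) = 1.0720 - 1.0018 = 0.0702
H(X) + H(Y) - H(X,Y) = 1.0893 + 1.0720 - 2.0911 = 0.0702

All forms give I(X;Y) = 0.0702 nats. ✓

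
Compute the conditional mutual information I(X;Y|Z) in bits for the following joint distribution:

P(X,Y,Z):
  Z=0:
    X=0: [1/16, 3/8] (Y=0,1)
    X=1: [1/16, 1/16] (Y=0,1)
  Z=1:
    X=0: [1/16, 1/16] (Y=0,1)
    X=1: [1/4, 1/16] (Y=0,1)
0.0730 bits

Conditional mutual information: I(X;Y|Z) = H(X|Z) + H(Y|Z) - H(X,Y|Z)

H(Z) = 0.9887
H(X,Z) = 1.7962 → H(X|Z) = 0.8075
H(Y,Z) = 1.7962 → H(Y|Z) = 0.8075
H(X,Y,Z) = 2.5306 → H(X,Y|Z) = 1.5419

I(X;Y|Z) = 0.8075 + 0.8075 - 1.5419 = 0.0730 bits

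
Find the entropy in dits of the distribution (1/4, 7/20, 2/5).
0.4693 dits

Shannon entropy is H(X) = -Σ p(x) log p(x).

For P = (1/4, 7/20, 2/5):
H = -1/4 × log_10(1/4) -7/20 × log_10(7/20) -2/5 × log_10(2/5)
H = 0.4693 dits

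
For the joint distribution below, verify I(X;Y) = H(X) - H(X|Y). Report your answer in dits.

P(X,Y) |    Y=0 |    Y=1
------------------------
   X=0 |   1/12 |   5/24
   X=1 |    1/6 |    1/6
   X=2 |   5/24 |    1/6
I(X;Y) = 0.0115 dits

Mutual information has multiple equivalent forms:
- I(X;Y) = H(X) - H(X|Y)
- I(X;Y) = H(Y) - H(Y|X)
- I(X;Y) = H(X) + H(Y) - H(X,Y)

Computing all quantities:
H(X) = 0.4749, H(Y) = 0.2995, H(X,Y) = 0.7629
H(X|Y) = 0.4633, H(Y|X) = 0.2880

Verification:
H(X) - H(X|Y) = 0.4749 - 0.4633 = 0.0115
H(Y) - H(Y|X) = 0.2995 - 0.2880 = 0.0115
H(X) + H(Y) - H(X,Y) = 0.4749 + 0.2995 - 0.7629 = 0.0115

All forms give I(X;Y) = 0.0115 dits. ✓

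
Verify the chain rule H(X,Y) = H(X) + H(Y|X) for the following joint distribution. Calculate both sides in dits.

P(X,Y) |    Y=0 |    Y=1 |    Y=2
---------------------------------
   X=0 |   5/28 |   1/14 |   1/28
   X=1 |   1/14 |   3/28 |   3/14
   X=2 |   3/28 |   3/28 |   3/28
H(X,Y) = 0.9081, H(X) = 0.4733, H(Y|X) = 0.4348 (all in dits)

Chain rule: H(X,Y) = H(X) + H(Y|X)

Left side — joint entropy directly:
H(X,Y) = -Σ p(x,y) log p(x,y) = 0.9081 dits

Right side — compute H(Y|X) from the conditional distributions:
P(X) = (2/7, 11/28, 9/28), so H(X) = 0.4733 dits
H(Y|X) = Σ_x P(X=x) · H(Y|X=x):
  P(Y|X=0) = (5/8, 1/4, 1/8), H(Y|X=0) = 0.3910, weight P(X=0) = 2/7
  P(Y|X=1) = (2/11, 3/11, 6/11), H(Y|X=1) = 0.4321, weight P(X=1) = 11/28
  P(Y|X=2) = (1/3, 1/3, 1/3), H(Y|X=2) = 0.4771, weight P(X=2) = 9/28
H(Y|X) = 0.4348 dits

H(X) + H(Y|X) = 0.4733 + 0.4348 = 0.9081 dits

Both sides equal 0.9081 dits. ✓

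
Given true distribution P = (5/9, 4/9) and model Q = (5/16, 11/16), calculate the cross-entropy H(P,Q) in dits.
0.3530 dits

Cross-entropy: H(P,Q) = -Σ p(x) log q(x)

Alternatively: H(P,Q) = H(P) + D_KL(P||Q)
H(P) = 0.2983 dits
D_KL(P||Q) = 0.0546 dits

H(P,Q) = 0.2983 + 0.0546 = 0.3530 dits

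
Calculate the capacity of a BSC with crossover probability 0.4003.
0.0289 bits

For a binary symmetric channel (BSC) with error probability p:
Capacity C = 1 - H(p) bits per symbol

where H(p) = -p log₂(p) - (1-p) log₂(1-p) is the binary entropy function.

H(0.4003) = 0.9711 bits
C = 1 - 0.9711 = 0.0289 bits per symbol

This means we can reliably transmit up to 0.0289 bits of information per channel use.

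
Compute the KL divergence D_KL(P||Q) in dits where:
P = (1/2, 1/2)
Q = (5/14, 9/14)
0.0185 dits

KL divergence: D_KL(P||Q) = Σ p(x) log(p(x)/q(x))

Computing term by term:
  x=0: 1/2 × log_10[(1/2)/(5/14)] = 1/2 × 0.1461 = 0.0731
  x=1: 1/2 × log_10[(1/2)/(9/14)] = 1/2 × -0.1091 = -0.0546

D_KL(P||Q) = 0.0185 dits

Note: KL divergence is always non-negative and equals 0 iff P = Q.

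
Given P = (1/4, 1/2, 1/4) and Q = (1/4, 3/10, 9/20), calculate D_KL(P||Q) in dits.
0.0471 dits

KL divergence: D_KL(P||Q) = Σ p(x) log(p(x)/q(x))

Computing term by term:
  x=0: 1/4 × log_10[(1/4)/(1/4)] = 1/4 × 0.0000 = 0.0000
  x=1: 1/2 × log_10[(1/2)/(3/10)] = 1/2 × 0.2218 = 0.1109
  x=2: 1/4 × log_10[(1/4)/(9/20)] = 1/4 × -0.2553 = -0.0638

D_KL(P||Q) = 0.0471 dits

Note: KL divergence is always non-negative and equals 0 iff P = Q.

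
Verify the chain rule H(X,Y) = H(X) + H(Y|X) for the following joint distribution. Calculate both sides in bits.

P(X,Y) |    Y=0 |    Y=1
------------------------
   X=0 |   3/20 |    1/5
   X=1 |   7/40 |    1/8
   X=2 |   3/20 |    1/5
H(X,Y) = 2.5649, H(X) = 1.5813, H(Y|X) = 0.9836 (all in bits)

Chain rule: H(X,Y) = H(X) + H(Y|X)

Left side — joint entropy directly:
H(X,Y) = -Σ p(x,y) log p(x,y) = 2.5649 bits

Right side — compute H(Y|X) from the conditional distributions:
P(X) = (7/20, 3/10, 7/20), so H(X) = 1.5813 bits
H(Y|X) = Σ_x P(X=x) · H(Y|X=x):
  P(Y|X=0) = (3/7, 4/7), H(Y|X=0) = 0.9852, weight P(X=0) = 7/20
  P(Y|X=1) = (7/12, 5/12), H(Y|X=1) = 0.9799, weight P(X=1) = 3/10
  P(Y|X=2) = (3/7, 4/7), H(Y|X=2) = 0.9852, weight P(X=2) = 7/20
H(Y|X) = 0.9836 bits

H(X) + H(Y|X) = 1.5813 + 0.9836 = 2.5649 bits

Both sides equal 2.5649 bits. ✓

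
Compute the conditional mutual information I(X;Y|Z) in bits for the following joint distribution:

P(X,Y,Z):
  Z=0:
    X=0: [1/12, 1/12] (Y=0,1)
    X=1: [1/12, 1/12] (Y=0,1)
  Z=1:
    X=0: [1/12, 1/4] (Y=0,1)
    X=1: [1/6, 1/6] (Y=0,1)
0.0325 bits

Conditional mutual information: I(X;Y|Z) = H(X|Z) + H(Y|Z) - H(X,Y|Z)

H(Z) = 0.9183
H(X,Z) = 1.9183 → H(X|Z) = 1.0000
H(Y,Z) = 1.8879 → H(Y|Z) = 0.9696
H(X,Y,Z) = 2.8554 → H(X,Y|Z) = 1.9371

I(X;Y|Z) = 1.0000 + 0.9696 - 1.9371 = 0.0325 bits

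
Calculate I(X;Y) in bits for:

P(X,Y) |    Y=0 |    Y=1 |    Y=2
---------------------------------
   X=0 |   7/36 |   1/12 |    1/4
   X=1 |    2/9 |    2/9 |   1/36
0.1939 bits

Mutual information: I(X;Y) = H(X) + H(Y) - H(X,Y)

Marginals:
P(X) = (19/36, 17/36), H(X) = 0.9978 bits
P(Y) = (5/12, 11/36, 5/18), H(Y) = 1.5622 bits

Joint entropy: H(X,Y) = 2.3662 bits

I(X;Y) = 0.9978 + 1.5622 - 2.3662 = 0.1939 bits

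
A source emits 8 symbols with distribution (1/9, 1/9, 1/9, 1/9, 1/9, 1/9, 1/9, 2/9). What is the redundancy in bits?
0.0523 bits

Redundancy measures how far a source is from maximum entropy:
R = H_max - H(X)

Maximum entropy for 8 symbols: H_max = log_2(8) = 3.0000 bits
Actual entropy: H(X) = 2.9477 bits
Redundancy: R = 3.0000 - 2.9477 = 0.0523 bits

This redundancy represents potential for compression: the source could be compressed by 0.0523 bits per symbol.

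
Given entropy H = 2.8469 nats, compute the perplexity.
17.2343

Perplexity is e^H (or exp(H) for natural log).

H = 2.8469 nats
Perplexity = e^2.8469 = 17.2343

Interpretation: The model's uncertainty is equivalent to choosing uniformly among 17.2 options.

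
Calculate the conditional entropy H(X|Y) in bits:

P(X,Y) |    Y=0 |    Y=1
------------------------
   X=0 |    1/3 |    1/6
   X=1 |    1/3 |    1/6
1.0000 bits

Using the chain rule: H(X|Y) = H(X,Y) - H(Y)

First, compute H(X,Y) = 1.9183 bits

Marginal P(Y) = (2/3, 1/3)
H(Y) = 0.9183 bits

H(X|Y) = H(X,Y) - H(Y) = 1.9183 - 0.9183 = 1.0000 bits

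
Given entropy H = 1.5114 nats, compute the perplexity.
4.5331

Perplexity is e^H (or exp(H) for natural log).

H = 1.5114 nats
Perplexity = e^1.5114 = 4.5331

Interpretation: The model's uncertainty is equivalent to choosing uniformly among 4.5 options.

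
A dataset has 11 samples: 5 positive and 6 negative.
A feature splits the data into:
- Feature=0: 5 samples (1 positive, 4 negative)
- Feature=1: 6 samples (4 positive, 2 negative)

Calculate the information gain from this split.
0.1650 bits

Information Gain = H(Y) - H(Y|Feature)

Before split:
P(positive) = 5/11 = 0.4545
H(Y) = 0.9940 bits

After split:
Feature=0: H = 0.7219 bits (weight = 5/11)
Feature=1: H = 0.9183 bits (weight = 6/11)
H(Y|Feature) = (5/11)×0.7219 + (6/11)×0.9183 = 0.8290 bits

Information Gain = 0.9940 - 0.8290 = 0.1650 bits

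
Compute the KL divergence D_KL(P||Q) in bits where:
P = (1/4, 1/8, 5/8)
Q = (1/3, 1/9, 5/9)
0.0237 bits

KL divergence: D_KL(P||Q) = Σ p(x) log(p(x)/q(x))

Computing term by term:
  x=0: 1/4 × log_2[(1/4)/(1/3)] = 1/4 × -0.4150 = -0.1038
  x=1: 1/8 × log_2[(1/8)/(1/9)] = 1/8 × 0.1699 = 0.0212
  x=2: 5/8 × log_2[(5/8)/(5/9)] = 5/8 × 0.1699 = 0.1062

D_KL(P||Q) = 0.0237 bits

Note: KL divergence is always non-negative and equals 0 iff P = Q.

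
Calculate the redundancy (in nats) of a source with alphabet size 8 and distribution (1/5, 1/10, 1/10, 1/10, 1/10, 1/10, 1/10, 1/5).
0.0541 nats

Redundancy measures how far a source is from maximum entropy:
R = H_max - H(X)

Maximum entropy for 8 symbols: H_max = log_e(8) = 2.0794 nats
Actual entropy: H(X) = 2.0253 nats
Redundancy: R = 2.0794 - 2.0253 = 0.0541 nats

This redundancy represents potential for compression: the source could be compressed by 0.0541 nats per symbol.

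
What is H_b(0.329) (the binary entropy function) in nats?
0.6335 nats

The binary entropy function is:
H(p) = -p log(p) - (1-p) log(1-p)

H(0.329) = -0.329 × log_e(0.329) - 0.671 × log_e(0.671)
H(0.329) = 0.6335 nats

Note: Binary entropy is maximized at p=0.5 (H=1 bit) and minimized at p=0 or p=1 (H=0).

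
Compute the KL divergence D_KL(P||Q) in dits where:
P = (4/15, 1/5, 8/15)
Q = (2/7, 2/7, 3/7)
0.0117 dits

KL divergence: D_KL(P||Q) = Σ p(x) log(p(x)/q(x))

Computing term by term:
  x=0: 4/15 × log_10[(4/15)/(2/7)] = 4/15 × -0.0300 = -0.0080
  x=1: 1/5 × log_10[(1/5)/(2/7)] = 1/5 × -0.1549 = -0.0310
  x=2: 8/15 × log_10[(8/15)/(3/7)] = 8/15 × 0.0950 = 0.0507

D_KL(P||Q) = 0.0117 dits

Note: KL divergence is always non-negative and equals 0 iff P = Q.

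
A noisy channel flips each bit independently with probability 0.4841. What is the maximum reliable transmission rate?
0.0007 bits

For a binary symmetric channel (BSC) with error probability p:
Capacity C = 1 - H(p) bits per symbol

where H(p) = -p log₂(p) - (1-p) log₂(1-p) is the binary entropy function.

H(0.4841) = 0.9993 bits
C = 1 - 0.9993 = 0.0007 bits per symbol

This means we can reliably transmit up to 0.0007 bits of information per channel use.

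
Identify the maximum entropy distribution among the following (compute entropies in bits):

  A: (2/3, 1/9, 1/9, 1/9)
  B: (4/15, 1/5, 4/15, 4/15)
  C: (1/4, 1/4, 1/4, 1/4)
C

For a discrete distribution over n outcomes, entropy is maximized by the uniform distribution.

Computing entropies:
H(A) = 1.4466 bits
H(B) = 1.9899 bits
H(C) = 2.0000 bits

The uniform distribution (where all probabilities equal 1/4) achieves the maximum entropy of log_2(4) = 2.0000 bits.

Distribution C has the highest entropy.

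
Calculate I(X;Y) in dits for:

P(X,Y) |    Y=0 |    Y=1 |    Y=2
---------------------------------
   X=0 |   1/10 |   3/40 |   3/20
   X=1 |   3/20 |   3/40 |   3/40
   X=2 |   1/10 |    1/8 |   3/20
0.0120 dits

Mutual information: I(X;Y) = H(X) + H(Y) - H(X,Y)

Marginals:
P(X) = (13/40, 3/10, 3/8), H(X) = 0.4752 dits
P(Y) = (7/20, 11/40, 3/8), H(Y) = 0.4735 dits

Joint entropy: H(X,Y) = 0.9368 dits

I(X;Y) = 0.4752 + 0.4735 - 0.9368 = 0.0120 dits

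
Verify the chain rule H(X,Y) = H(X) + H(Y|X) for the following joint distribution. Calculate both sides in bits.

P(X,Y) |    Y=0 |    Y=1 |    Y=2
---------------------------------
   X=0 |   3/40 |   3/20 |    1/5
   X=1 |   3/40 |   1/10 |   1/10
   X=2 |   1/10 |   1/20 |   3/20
H(X,Y) = 3.0587, H(X) = 1.5579, H(Y|X) = 1.5008 (all in bits)

Chain rule: H(X,Y) = H(X) + H(Y|X)

Left side — joint entropy directly:
H(X,Y) = -Σ p(x,y) log p(x,y) = 3.0587 bits

Right side — compute H(Y|X) from the conditional distributions:
P(X) = (17/40, 11/40, 3/10), so H(X) = 1.5579 bits
H(Y|X) = Σ_x P(X=x) · H(Y|X=x):
  P(Y|X=0) = (3/17, 6/17, 8/17), H(Y|X=0) = 1.4837, weight P(X=0) = 17/40
  P(Y|X=1) = (3/11, 4/11, 4/11), H(Y|X=1) = 1.5726, weight P(X=1) = 11/40
  P(Y|X=2) = (1/3, 1/6, 1/2), H(Y|X=2) = 1.4591, weight P(X=2) = 3/10
H(Y|X) = 1.5008 bits

H(X) + H(Y|X) = 1.5579 + 1.5008 = 3.0587 bits

Both sides equal 3.0587 bits. ✓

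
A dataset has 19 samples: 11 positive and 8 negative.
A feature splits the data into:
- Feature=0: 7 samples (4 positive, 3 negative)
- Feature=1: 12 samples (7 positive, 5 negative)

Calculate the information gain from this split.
0.0001 bits

Information Gain = H(Y) - H(Y|Feature)

Before split:
P(positive) = 11/19 = 0.5789
H(Y) = 0.9819 bits

After split:
Feature=0: H = 0.9852 bits (weight = 7/19)
Feature=1: H = 0.9799 bits (weight = 12/19)
H(Y|Feature) = (7/19)×0.9852 + (12/19)×0.9799 = 0.9818 bits

Information Gain = 0.9819 - 0.9818 = 0.0001 bits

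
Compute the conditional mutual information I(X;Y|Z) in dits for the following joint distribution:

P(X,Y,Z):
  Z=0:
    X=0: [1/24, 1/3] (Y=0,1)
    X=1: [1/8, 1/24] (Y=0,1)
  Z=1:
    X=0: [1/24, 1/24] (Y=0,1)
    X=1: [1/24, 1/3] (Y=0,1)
0.0602 dits

Conditional mutual information: I(X;Y|Z) = H(X|Z) + H(Y|Z) - H(X,Y|Z)

H(Z) = 0.2995
H(X,Z) = 0.5391 → H(X|Z) = 0.2396
H(Y,Z) = 0.5391 → H(Y|Z) = 0.2396
H(X,Y,Z) = 0.7185 → H(X,Y|Z) = 0.4190

I(X;Y|Z) = 0.2396 + 0.2396 - 0.4190 = 0.0602 dits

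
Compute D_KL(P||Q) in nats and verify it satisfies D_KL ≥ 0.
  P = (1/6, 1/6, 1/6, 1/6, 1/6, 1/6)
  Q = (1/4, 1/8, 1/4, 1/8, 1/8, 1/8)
0.0566 nats

KL divergence satisfies the Gibbs inequality: D_KL(P||Q) ≥ 0 for all distributions P, Q.

D_KL(P||Q) = Σ p(x) log(p(x)/q(x))
Term by term:
  x=0: 1/6 × log_e[(1/6)/(1/4)] = -0.0676
  x=1: 1/6 × log_e[(1/6)/(1/8)] = 0.0479
  x=2: 1/6 × log_e[(1/6)/(1/4)] = -0.0676
  x=3: 1/6 × log_e[(1/6)/(1/8)] = 0.0479
  x=4: 1/6 × log_e[(1/6)/(1/8)] = 0.0479
  x=5: 1/6 × log_e[(1/6)/(1/8)] = 0.0479
D_KL(P||Q) = 0.0566 nats

D_KL(P||Q) = 0.0566 ≥ 0 ✓

This non-negativity is a fundamental property: relative entropy cannot be negative because it measures how different Q is from P.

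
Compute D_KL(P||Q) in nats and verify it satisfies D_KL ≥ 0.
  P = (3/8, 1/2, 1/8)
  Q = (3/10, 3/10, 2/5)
0.1937 nats

KL divergence satisfies the Gibbs inequality: D_KL(P||Q) ≥ 0 for all distributions P, Q.

D_KL(P||Q) = Σ p(x) log(p(x)/q(x))
Term by term:
  x=0: 3/8 × log_e[(3/8)/(3/10)] = 0.0837
  x=1: 1/2 × log_e[(1/2)/(3/10)] = 0.2554
  x=2: 1/8 × log_e[(1/8)/(2/5)] = -0.1454
D_KL(P||Q) = 0.1937 nats

D_KL(P||Q) = 0.1937 ≥ 0 ✓

This non-negativity is a fundamental property: relative entropy cannot be negative because it measures how different Q is from P.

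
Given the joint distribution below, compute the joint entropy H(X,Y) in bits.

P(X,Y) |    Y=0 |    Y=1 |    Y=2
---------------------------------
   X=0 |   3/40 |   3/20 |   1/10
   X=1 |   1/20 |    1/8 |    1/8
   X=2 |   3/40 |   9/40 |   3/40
3.0339 bits

Joint entropy is H(X,Y) = -Σ_{x,y} p(x,y) log p(x,y).

Summing over all non-zero entries:
H(X,Y) = -[3/40·log_2(3/40) + 3/20·log_2(3/20) + 1/10·log_2(1/10) + 1/20·log_2(1/20) + 1/8·log_2(1/8) + 1/8·log_2(1/8) + 3/40·log_2(3/40) + 9/40·log_2(9/40) + 3/40·log_2(3/40)]
H(X,Y) = 3.0339 bits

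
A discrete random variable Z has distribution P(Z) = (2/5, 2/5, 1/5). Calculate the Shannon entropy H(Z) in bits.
1.5219 bits

Shannon entropy is H(X) = -Σ p(x) log p(x).

For P = (2/5, 2/5, 1/5):
H = -2/5 × log_2(2/5) -2/5 × log_2(2/5) -1/5 × log_2(1/5)
H = 1.5219 bits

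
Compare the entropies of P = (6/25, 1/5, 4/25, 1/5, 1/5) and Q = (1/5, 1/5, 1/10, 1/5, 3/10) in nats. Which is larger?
P

Computing entropies in nats:
H(P) = 1.6014
H(Q) = 1.5571

Distribution P has higher entropy.

Intuition: The distribution closer to uniform (more spread out) has higher entropy.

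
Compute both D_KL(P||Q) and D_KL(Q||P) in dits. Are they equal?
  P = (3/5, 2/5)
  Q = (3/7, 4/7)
D_KL(P||Q) = 0.0257, D_KL(Q||P) = 0.0259

KL divergence is not symmetric: D_KL(P||Q) ≠ D_KL(Q||P) in general.

D_KL(P||Q) = 0.0257 dits
D_KL(Q||P) = 0.0259 dits

No, they are not equal!

This asymmetry is why KL divergence is not a true distance metric.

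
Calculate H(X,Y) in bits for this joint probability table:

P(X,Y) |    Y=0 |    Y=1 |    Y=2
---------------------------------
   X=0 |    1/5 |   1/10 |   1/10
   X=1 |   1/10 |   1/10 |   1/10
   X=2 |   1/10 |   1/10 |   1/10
3.1219 bits

Joint entropy is H(X,Y) = -Σ_{x,y} p(x,y) log p(x,y).

Summing over all non-zero entries:
H(X,Y) = -[1/5·log_2(1/5) + 1/10·log_2(1/10) + 1/10·log_2(1/10) + 1/10·log_2(1/10) + 1/10·log_2(1/10) + 1/10·log_2(1/10) + 1/10·log_2(1/10) + 1/10·log_2(1/10) + 1/10·log_2(1/10)]
H(X,Y) = 3.1219 bits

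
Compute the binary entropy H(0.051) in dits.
0.0875 dits

The binary entropy function is:
H(p) = -p log(p) - (1-p) log(1-p)

H(0.051) = -0.051 × log_10(0.051) - 0.949 × log_10(0.949)
H(0.051) = 0.0875 dits

Note: Binary entropy is maximized at p=0.5 (H=1 bit) and minimized at p=0 or p=1 (H=0).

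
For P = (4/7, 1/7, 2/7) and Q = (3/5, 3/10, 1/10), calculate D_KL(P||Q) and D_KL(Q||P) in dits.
D_KL(P||Q) = 0.0721, D_KL(Q||P) = 0.0638

KL divergence is not symmetric: D_KL(P||Q) ≠ D_KL(Q||P) in general.

D_KL(P||Q) = 0.0721 dits
D_KL(Q||P) = 0.0638 dits

No, they are not equal!

This asymmetry is why KL divergence is not a true distance metric.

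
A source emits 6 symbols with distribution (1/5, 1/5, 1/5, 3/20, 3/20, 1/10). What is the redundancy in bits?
0.0385 bits

Redundancy measures how far a source is from maximum entropy:
R = H_max - H(X)

Maximum entropy for 6 symbols: H_max = log_2(6) = 2.5850 bits
Actual entropy: H(X) = 2.5464 bits
Redundancy: R = 2.5850 - 2.5464 = 0.0385 bits

This redundancy represents potential for compression: the source could be compressed by 0.0385 bits per symbol.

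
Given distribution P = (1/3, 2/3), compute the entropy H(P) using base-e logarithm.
0.6365 nats

Shannon entropy is H(X) = -Σ p(x) log p(x).

For P = (1/3, 2/3):
H = -1/3 × log_e(1/3) -2/3 × log_e(2/3)
H = 0.6365 nats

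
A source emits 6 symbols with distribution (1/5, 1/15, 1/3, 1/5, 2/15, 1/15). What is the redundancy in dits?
0.0660 dits

Redundancy measures how far a source is from maximum entropy:
R = H_max - H(X)

Maximum entropy for 6 symbols: H_max = log_10(6) = 0.7782 dits
Actual entropy: H(X) = 0.7121 dits
Redundancy: R = 0.7782 - 0.7121 = 0.0660 dits

This redundancy represents potential for compression: the source could be compressed by 0.0660 dits per symbol.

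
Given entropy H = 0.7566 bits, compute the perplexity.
1.6895

Perplexity is 2^H (or exp(H) for natural log).

H = 0.7566 bits
Perplexity = 2^0.7566 = 1.6895

Interpretation: The model's uncertainty is equivalent to choosing uniformly among 1.7 options.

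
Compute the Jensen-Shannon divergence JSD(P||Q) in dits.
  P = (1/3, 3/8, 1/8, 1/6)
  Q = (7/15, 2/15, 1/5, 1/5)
0.0176 dits

Jensen-Shannon divergence is:
JSD(P||Q) = 0.5 × D_KL(P||M) + 0.5 × D_KL(Q||M)
where M = 0.5 × (P + Q) is the mixture distribution.

M = 0.5 × (1/3, 3/8, 1/8, 1/6) + 0.5 × (7/15, 2/15, 1/5, 1/5) = (2/5, 0.254167, 0.1625, 0.183333)

D_KL(P||M) = 0.0158 dits
D_KL(Q||M) = 0.0195 dits

JSD(P||Q) = 0.5 × 0.0158 + 0.5 × 0.0195 = 0.0176 dits

Unlike KL divergence, JSD is symmetric and bounded: 0 ≤ JSD ≤ log(2).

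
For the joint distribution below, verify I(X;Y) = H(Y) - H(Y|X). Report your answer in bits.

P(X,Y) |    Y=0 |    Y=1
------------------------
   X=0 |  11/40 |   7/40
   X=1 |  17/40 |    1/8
I(X;Y) = 0.0222 bits

Mutual information has multiple equivalent forms:
- I(X;Y) = H(X) - H(X|Y)
- I(X;Y) = H(Y) - H(Y|X)
- I(X;Y) = H(X) + H(Y) - H(X,Y)

Computing all quantities:
H(X) = 0.9928, H(Y) = 0.8813, H(X,Y) = 1.8519
H(X|Y) = 0.9706, H(Y|X) = 0.8591

Verification:
H(X) - H(X|Y) = 0.9928 - 0.9706 = 0.0222
H(Y) - H(Y|X) = 0.8813 - 0.8591 = 0.0222
H(X) + H(Y) - H(X,Y) = 0.9928 + 0.8813 - 1.8519 = 0.0222

All forms give I(X;Y) = 0.0222 bits. ✓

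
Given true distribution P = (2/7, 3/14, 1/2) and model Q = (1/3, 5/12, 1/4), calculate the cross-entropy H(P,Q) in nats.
1.1946 nats

Cross-entropy: H(P,Q) = -Σ p(x) log q(x)

Alternatively: H(P,Q) = H(P) + D_KL(P||Q)
H(P) = 1.0346 nats
D_KL(P||Q) = 0.1600 nats

H(P,Q) = 1.0346 + 0.1600 = 1.1946 nats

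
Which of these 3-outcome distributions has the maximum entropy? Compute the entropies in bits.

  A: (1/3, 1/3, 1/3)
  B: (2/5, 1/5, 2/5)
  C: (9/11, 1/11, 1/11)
A

For a discrete distribution over n outcomes, entropy is maximized by the uniform distribution.

Computing entropies:
H(A) = 1.5850 bits
H(B) = 1.5219 bits
H(C) = 0.8659 bits

The uniform distribution (where all probabilities equal 1/3) achieves the maximum entropy of log_2(3) = 1.5850 bits.

Distribution A has the highest entropy.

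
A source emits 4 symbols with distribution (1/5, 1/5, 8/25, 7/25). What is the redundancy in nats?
0.0215 nats

Redundancy measures how far a source is from maximum entropy:
R = H_max - H(X)

Maximum entropy for 4 symbols: H_max = log_e(4) = 1.3863 nats
Actual entropy: H(X) = 1.3648 nats
Redundancy: R = 1.3863 - 1.3648 = 0.0215 nats

This redundancy represents potential for compression: the source could be compressed by 0.0215 nats per symbol.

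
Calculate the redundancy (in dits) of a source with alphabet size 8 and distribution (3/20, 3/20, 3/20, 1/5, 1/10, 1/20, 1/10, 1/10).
0.0275 dits

Redundancy measures how far a source is from maximum entropy:
R = H_max - H(X)

Maximum entropy for 8 symbols: H_max = log_10(8) = 0.9031 dits
Actual entropy: H(X) = 0.8756 dits
Redundancy: R = 0.9031 - 0.8756 = 0.0275 dits

This redundancy represents potential for compression: the source could be compressed by 0.0275 dits per symbol.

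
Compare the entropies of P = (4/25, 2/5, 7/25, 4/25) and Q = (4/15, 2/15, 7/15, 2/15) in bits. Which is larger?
P

Computing entropies in bits:
H(P) = 1.8890
H(Q) = 1.7968

Distribution P has higher entropy.

Intuition: The distribution closer to uniform (more spread out) has higher entropy.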